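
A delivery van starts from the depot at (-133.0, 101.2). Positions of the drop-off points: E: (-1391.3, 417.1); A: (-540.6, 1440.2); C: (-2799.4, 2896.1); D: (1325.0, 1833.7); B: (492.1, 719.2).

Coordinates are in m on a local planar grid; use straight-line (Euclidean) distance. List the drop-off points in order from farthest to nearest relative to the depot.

C, D, A, E, B

Computing each straight-line distance from (-133.0, 101.2):
C (-2799.4, 2896.1): 3862.8 m
D (1325.0, 1833.7): 2264.4 m
A (-540.6, 1440.2): 1399.7 m
E (-1391.3, 417.1): 1297.3 m
B (492.1, 719.2): 879.0 m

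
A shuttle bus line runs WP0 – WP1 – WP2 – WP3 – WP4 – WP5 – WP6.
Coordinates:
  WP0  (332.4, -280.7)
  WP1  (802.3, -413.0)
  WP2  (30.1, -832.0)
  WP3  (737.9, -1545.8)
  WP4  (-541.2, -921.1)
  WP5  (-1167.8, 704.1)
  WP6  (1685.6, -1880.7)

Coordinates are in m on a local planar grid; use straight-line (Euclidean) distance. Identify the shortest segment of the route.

Leg distances:
WP0→WP1: 488.2 m
WP1→WP2: 878.6 m
WP2→WP3: 1005.2 m
WP3→WP4: 1423.5 m
WP4→WP5: 1741.8 m
WP5→WP6: 3850.1 m
The shortest leg is WP0–WP1 at 488.2 m.

WP0–WP1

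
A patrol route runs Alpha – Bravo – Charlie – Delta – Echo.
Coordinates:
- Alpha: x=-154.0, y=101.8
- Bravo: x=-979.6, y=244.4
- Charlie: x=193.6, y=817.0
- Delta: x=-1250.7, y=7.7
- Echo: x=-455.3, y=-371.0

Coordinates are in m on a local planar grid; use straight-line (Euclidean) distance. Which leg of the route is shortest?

Alpha–Bravo

Leg distances:
Alpha→Bravo: 837.8 m
Bravo→Charlie: 1305.5 m
Charlie→Delta: 1655.6 m
Delta→Echo: 881.0 m
The shortest leg is Alpha–Bravo at 837.8 m.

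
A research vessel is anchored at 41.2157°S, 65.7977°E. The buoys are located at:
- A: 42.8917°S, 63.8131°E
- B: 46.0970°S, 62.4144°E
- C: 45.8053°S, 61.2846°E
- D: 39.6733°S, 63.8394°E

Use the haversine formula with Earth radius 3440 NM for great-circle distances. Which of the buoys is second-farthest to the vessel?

B

Distances from the vessel (41.2157°S, 65.7977°E):
C: 338.3 NM
B: 327.8 NM
A: 134.0 NM
D: 128.8 NM
The second-farthest is B at 327.8 NM.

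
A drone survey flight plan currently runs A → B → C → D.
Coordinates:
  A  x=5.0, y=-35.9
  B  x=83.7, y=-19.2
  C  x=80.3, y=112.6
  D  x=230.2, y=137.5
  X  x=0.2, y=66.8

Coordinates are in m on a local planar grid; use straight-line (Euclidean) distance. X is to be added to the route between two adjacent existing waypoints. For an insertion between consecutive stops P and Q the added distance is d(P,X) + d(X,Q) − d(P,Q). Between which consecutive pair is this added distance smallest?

between B and C

Added distance for inserting X between each consecutive pair:
A–B: 142.2 m
B–C: 80.3 m
C–D: 180.9 m
Smallest added distance is 80.3 m, inserting between B and C.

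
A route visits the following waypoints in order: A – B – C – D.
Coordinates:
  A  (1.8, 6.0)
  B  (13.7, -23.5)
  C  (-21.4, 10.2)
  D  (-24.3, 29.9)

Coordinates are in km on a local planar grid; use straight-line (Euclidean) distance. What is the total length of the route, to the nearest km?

100 km

Leg distances:
A→B: 31.8 km  (cumulative 31.8 km)
B→C: 48.7 km  (cumulative 80.5 km)
C→D: 19.9 km  (cumulative 100.4 km)
Total route length ≈ 100 km.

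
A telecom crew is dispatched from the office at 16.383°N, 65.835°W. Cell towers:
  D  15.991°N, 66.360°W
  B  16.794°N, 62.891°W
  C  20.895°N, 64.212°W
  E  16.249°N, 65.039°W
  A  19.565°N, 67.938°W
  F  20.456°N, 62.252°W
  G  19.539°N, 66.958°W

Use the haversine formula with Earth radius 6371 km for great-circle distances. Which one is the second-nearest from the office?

Distances from the office (16.383°N, 65.835°W):
D: 71.0 km
E: 86.2 km
B: 317.0 km
G: 370.5 km
A: 417.9 km
C: 530.0 km
F: 589.8 km
The second-nearest is E at 86.2 km.

E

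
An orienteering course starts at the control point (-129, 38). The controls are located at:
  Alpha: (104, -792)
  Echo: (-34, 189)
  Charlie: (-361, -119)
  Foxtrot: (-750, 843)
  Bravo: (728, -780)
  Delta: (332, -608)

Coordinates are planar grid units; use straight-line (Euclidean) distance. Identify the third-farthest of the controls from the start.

Distances from the start ((-129, 38)):
Bravo: 1184.7
Foxtrot: 1016.7
Alpha: 862.1
Delta: 793.6
Charlie: 280.1
Echo: 178.4
The third-farthest is Alpha at 862.1.

Alpha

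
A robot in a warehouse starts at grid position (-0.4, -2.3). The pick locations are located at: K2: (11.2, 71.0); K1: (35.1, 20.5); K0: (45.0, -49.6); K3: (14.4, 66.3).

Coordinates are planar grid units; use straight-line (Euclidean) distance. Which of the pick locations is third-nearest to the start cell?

Distance to each, sorted:
K1: 42.2
K0: 65.6
K3: 70.2
K2: 74.2
The third-nearest is K3 at 70.2.

K3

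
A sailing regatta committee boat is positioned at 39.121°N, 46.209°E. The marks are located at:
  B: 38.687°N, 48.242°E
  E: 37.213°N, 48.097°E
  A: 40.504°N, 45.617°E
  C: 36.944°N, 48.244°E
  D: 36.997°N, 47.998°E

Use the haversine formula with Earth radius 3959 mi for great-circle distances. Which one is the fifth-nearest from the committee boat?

C

Distances from the committee boat (39.121°N, 46.209°E):
A: 100.6 mi
B: 113.4 mi
E: 167.0 mi
D: 176.1 mi
C: 186.8 mi
The fifth-nearest is C at 186.8 mi.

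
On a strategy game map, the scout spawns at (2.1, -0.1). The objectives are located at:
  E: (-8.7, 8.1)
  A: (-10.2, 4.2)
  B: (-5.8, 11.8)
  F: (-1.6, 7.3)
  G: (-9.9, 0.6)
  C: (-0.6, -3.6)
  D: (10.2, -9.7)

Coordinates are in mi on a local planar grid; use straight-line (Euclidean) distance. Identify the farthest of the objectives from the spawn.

Distances from the spawn ((2.1, -0.1)):
B: 14.3 mi
E: 13.6 mi
A: 13.0 mi
D: 12.6 mi
G: 12.0 mi
F: 8.3 mi
C: 4.4 mi
The farthest is B at 14.3 mi.

B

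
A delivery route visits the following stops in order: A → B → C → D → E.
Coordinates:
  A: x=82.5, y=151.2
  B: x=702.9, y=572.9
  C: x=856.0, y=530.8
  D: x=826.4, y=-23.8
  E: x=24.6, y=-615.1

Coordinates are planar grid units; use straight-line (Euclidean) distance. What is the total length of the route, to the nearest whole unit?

Leg distances:
A→B: 750.2  (cumulative 750.2)
B→C: 158.8  (cumulative 908.9)
C→D: 555.4  (cumulative 1464.3)
D→E: 996.3  (cumulative 2460.6)
Total route length ≈ 2461.

2461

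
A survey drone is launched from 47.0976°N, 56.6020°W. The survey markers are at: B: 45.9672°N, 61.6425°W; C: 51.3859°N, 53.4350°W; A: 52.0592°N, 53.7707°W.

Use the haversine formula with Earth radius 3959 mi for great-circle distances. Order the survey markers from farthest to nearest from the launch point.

A, C, B

Computing each great-circle distance from 47.0976°N, 56.6020°W:
A 52.0592°N, 53.7707°W: 365.5 mi
C 51.3859°N, 53.4350°W: 328.9 mi
B 45.9672°N, 61.6425°W: 252.0 mi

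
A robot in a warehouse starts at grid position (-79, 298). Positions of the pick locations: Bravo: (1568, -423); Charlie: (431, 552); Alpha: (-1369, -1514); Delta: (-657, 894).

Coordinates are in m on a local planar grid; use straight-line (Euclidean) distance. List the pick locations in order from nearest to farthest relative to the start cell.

Distances from the start cell:
Charlie (431, 552): 569.8 m
Delta (-657, 894): 830.2 m
Bravo (1568, -423): 1797.9 m
Alpha (-1369, -1514): 2224.3 m

Charlie, Delta, Bravo, Alpha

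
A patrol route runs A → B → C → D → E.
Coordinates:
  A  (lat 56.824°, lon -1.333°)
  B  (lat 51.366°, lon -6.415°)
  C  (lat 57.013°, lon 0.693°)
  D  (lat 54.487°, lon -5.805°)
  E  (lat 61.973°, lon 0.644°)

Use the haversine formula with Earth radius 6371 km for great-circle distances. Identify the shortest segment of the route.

Leg distances:
A→B: 691.0 km
B→C: 779.0 km
C→D: 493.9 km
D→E: 913.0 km
The shortest leg is C–D at 493.9 km.

C–D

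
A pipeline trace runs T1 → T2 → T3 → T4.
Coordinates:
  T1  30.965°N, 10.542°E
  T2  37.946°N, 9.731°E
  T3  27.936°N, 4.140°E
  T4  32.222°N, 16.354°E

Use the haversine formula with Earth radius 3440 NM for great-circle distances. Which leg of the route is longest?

T3–T4

Leg distances:
T1→T2: 421.0 NM
T2→T3: 663.4 NM
T3→T4: 684.2 NM
The longest leg is T3–T4 at 684.2 NM.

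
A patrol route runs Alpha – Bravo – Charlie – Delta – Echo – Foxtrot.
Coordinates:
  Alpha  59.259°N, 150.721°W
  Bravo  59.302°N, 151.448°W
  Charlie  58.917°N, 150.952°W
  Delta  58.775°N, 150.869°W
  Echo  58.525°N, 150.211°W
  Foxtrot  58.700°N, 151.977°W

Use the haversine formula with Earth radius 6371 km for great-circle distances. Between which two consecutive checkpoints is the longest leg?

Leg distances:
Alpha→Bravo: 41.6 km
Bravo→Charlie: 51.3 km
Charlie→Delta: 16.5 km
Delta→Echo: 47.1 km
Echo→Foxtrot: 104.1 km
The longest leg is Echo–Foxtrot at 104.1 km.

Echo–Foxtrot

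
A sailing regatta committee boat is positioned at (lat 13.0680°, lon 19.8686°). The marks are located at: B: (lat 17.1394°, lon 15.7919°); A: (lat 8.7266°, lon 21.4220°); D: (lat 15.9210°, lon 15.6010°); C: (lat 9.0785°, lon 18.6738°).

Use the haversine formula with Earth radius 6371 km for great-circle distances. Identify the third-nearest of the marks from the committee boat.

D

Distances from the committee boat ((lat 13.0680°, lon 19.8686°)):
C: 462.4 km
A: 511.7 km
D: 558.3 km
B: 629.6 km
The third-nearest is D at 558.3 km.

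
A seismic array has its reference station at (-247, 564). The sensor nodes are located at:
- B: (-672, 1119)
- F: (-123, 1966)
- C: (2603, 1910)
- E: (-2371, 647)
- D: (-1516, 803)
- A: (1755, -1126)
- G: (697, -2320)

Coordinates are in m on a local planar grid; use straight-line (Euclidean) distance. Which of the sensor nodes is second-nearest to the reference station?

Distances from the reference station ((-247, 564)):
B: 699.0 m
D: 1291.3 m
F: 1407.5 m
E: 2125.6 m
A: 2619.9 m
G: 3034.6 m
C: 3151.9 m
The second-nearest is D at 1291.3 m.

D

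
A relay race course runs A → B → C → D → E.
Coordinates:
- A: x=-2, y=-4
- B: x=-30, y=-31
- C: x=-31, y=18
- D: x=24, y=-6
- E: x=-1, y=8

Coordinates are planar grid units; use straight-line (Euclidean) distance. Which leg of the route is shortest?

Leg distances:
A→B: 38.9
B→C: 49.0
C→D: 60.0
D→E: 28.7
The shortest leg is D–E at 28.7.

D–E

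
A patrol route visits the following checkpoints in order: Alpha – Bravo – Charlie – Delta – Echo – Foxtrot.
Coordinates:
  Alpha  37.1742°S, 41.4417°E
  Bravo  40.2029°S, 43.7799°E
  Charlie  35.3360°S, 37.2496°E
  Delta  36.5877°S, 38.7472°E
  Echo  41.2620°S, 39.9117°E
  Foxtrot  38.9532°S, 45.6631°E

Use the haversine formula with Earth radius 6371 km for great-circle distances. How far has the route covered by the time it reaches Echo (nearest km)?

1905 km

Leg distances:
Alpha→Bravo: 393.2 km  (cumulative 393.2 km)
Bravo→Charlie: 788.5 km  (cumulative 1181.6 km)
Charlie→Delta: 193.7 km  (cumulative 1375.4 km)
Delta→Echo: 529.4 km  (cumulative 1904.8 km)
Cumulative distance at Echo ≈ 1905 km.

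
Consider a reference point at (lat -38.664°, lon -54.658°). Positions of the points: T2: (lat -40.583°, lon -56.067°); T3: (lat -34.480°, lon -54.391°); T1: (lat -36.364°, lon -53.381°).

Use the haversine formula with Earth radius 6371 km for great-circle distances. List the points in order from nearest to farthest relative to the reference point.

T2, T1, T3

Distance from the reference point at (lat -38.664°, lon -54.658°) to each:
T2 (lat -40.583°, lon -56.067°): 245.1 km
T1 (lat -36.364°, lon -53.381°): 279.4 km
T3 (lat -34.480°, lon -54.391°): 465.8 km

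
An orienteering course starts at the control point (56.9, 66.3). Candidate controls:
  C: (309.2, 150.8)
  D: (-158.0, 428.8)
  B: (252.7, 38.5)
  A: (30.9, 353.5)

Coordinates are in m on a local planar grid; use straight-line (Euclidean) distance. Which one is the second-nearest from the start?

C

Distances from the start ((56.9, 66.3)):
B: 197.8 m
C: 266.1 m
A: 288.4 m
D: 421.4 m
The second-nearest is C at 266.1 m.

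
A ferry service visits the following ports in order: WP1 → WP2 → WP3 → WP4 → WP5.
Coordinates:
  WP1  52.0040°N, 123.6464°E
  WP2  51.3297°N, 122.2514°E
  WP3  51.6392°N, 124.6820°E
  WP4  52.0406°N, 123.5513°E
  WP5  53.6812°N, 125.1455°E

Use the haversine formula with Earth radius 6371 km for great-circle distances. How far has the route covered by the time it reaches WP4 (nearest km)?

383 km

Leg distances:
WP1→WP2: 122.0 km  (cumulative 122.0 km)
WP2→WP3: 171.8 km  (cumulative 293.7 km)
WP3→WP4: 89.6 km  (cumulative 383.3 km)
Cumulative distance at WP4 ≈ 383 km.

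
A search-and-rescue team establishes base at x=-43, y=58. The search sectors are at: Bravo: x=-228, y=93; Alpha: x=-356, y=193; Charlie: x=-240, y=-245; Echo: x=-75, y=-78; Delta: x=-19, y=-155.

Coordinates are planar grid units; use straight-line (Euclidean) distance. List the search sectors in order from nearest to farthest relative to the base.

Distance from the base at x=-43, y=58 to each:
Echo x=-75, y=-78: 139.7
Bravo x=-228, y=93: 188.3
Delta x=-19, y=-155: 214.3
Alpha x=-356, y=193: 340.9
Charlie x=-240, y=-245: 361.4

Echo, Bravo, Delta, Alpha, Charlie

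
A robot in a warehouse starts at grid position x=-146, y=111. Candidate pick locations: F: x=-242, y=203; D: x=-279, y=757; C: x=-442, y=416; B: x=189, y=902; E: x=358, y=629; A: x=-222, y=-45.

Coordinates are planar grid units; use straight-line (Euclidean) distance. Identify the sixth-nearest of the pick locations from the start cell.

B

Distance to each, sorted:
F: 133.0
A: 173.5
C: 425.0
D: 659.5
E: 722.7
B: 859.0
The sixth-nearest is B at 859.0.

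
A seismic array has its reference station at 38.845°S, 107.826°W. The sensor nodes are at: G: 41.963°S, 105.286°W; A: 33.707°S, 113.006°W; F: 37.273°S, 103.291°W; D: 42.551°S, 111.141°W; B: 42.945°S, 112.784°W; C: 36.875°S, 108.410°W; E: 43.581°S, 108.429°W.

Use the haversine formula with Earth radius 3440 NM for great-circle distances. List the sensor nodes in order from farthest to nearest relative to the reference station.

A, B, E, D, F, G, C

Distances from the reference station:
A 33.707°S, 113.006°W: 397.4 NM
B 42.945°S, 112.784°W: 333.4 NM
E 43.581°S, 108.429°W: 285.6 NM
D 42.551°S, 111.141°W: 268.8 NM
F 37.273°S, 103.291°W: 234.2 NM
G 41.963°S, 105.286°W: 220.3 NM
C 36.875°S, 108.410°W: 121.5 NM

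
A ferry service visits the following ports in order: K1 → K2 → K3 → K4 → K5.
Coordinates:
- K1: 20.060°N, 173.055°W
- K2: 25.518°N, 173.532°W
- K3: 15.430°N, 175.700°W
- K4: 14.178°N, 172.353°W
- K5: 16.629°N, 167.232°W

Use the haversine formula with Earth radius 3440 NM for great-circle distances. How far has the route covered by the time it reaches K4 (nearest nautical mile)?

1155 NM

Leg distances:
K1→K2: 328.8 NM  (cumulative 328.8 NM)
K2→K3: 617.8 NM  (cumulative 946.5 NM)
K3→K4: 208.3 NM  (cumulative 1154.9 NM)
Cumulative distance at K4 ≈ 1155 NM.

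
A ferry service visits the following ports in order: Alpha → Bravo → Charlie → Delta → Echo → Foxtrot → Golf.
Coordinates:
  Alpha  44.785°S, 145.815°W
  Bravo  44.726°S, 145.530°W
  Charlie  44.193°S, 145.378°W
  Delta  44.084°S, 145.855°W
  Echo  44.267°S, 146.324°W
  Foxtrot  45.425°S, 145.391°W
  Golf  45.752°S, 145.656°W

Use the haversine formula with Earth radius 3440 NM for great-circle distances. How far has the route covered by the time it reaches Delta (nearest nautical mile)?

Leg distances:
Alpha→Bravo: 12.7 NM  (cumulative 12.7 NM)
Bravo→Charlie: 32.7 NM  (cumulative 45.3 NM)
Charlie→Delta: 21.6 NM  (cumulative 66.9 NM)
Cumulative distance at Delta ≈ 67 NM.

67 NM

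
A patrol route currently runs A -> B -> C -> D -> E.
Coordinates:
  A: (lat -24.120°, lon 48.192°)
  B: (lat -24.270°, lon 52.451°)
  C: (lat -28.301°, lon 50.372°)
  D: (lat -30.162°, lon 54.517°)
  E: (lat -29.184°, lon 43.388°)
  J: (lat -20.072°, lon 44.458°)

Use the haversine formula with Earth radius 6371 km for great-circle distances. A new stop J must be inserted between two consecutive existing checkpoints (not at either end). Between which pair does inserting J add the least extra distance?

Added distance for inserting J between each consecutive pair:
A–B: 1105.7 km
B–C: 1545.8 km
C–D: 2151.2 km
D–E: 1448.5 km
Smallest added distance is 1105.7 km, inserting between A and B.

between A and B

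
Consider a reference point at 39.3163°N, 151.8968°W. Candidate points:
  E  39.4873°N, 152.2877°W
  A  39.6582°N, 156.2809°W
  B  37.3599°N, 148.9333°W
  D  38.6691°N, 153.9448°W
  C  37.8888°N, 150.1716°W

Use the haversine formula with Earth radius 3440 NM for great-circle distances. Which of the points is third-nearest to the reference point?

C

Distance to each, sorted:
E: 20.8 NM
D: 103.2 NM
C: 117.9 NM
B: 182.4 NM
A: 204.2 NM
The third-nearest is C at 117.9 NM.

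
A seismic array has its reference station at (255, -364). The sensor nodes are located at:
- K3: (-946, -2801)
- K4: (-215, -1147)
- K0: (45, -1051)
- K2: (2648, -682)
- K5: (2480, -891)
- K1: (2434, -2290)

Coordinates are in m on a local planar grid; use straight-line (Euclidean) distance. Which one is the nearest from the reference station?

K0

Distances from the reference station ((255, -364)):
K0: 718.4 m
K4: 913.2 m
K5: 2286.6 m
K2: 2414.0 m
K3: 2716.9 m
K1: 2908.2 m
The nearest is K0 at 718.4 m.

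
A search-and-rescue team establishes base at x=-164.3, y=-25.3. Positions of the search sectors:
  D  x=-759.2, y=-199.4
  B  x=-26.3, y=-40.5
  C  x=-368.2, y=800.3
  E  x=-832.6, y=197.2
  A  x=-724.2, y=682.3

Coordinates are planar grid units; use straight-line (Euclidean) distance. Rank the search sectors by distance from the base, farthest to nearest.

A, C, E, D, B

Distance from the base at x=-164.3, y=-25.3 to each:
A x=-724.2, y=682.3: 902.3
C x=-368.2, y=800.3: 850.4
E x=-832.6, y=197.2: 704.4
D x=-759.2, y=-199.4: 619.9
B x=-26.3, y=-40.5: 138.8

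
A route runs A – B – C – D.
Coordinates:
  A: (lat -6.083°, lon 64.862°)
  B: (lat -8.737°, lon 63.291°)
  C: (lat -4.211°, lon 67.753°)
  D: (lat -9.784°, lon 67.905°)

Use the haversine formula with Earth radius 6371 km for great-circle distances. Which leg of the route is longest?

Leg distances:
A→B: 342.2 km
B→C: 704.4 km
C→D: 619.9 km
The longest leg is B–C at 704.4 km.

B–C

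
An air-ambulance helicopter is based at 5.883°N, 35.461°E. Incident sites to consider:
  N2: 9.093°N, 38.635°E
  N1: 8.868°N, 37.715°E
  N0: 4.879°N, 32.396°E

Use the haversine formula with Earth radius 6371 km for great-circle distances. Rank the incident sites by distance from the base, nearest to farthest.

Computing each great-circle distance from 5.883°N, 35.461°E:
N0 4.879°N, 32.396°E: 357.2 km
N1 8.868°N, 37.715°E: 414.7 km
N2 9.093°N, 38.635°E: 499.8 km

N0, N1, N2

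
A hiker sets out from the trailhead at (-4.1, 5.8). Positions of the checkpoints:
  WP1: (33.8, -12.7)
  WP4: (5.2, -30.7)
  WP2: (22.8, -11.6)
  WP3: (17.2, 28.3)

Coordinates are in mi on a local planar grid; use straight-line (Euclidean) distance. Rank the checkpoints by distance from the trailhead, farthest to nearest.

WP1, WP4, WP2, WP3

Computing each straight-line distance from (-4.1, 5.8):
WP1 (33.8, -12.7): 42.2 mi
WP4 (5.2, -30.7): 37.7 mi
WP2 (22.8, -11.6): 32.0 mi
WP3 (17.2, 28.3): 31.0 mi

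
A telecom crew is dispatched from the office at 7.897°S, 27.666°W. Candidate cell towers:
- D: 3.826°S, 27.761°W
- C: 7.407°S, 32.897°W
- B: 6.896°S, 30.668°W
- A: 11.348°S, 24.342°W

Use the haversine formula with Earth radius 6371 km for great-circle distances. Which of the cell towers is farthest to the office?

Distance to each, sorted:
C: 579.0 km
A: 529.2 km
D: 452.8 km
B: 349.2 km
The farthest is C at 579.0 km.

C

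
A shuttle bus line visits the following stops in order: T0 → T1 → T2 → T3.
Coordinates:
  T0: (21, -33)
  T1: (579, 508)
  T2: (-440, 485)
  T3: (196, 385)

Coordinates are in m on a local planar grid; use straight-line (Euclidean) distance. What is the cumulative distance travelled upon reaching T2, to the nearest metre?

1796 m

Leg distances:
T0→T1: 777.2 m  (cumulative 777.2 m)
T1→T2: 1019.3 m  (cumulative 1796.5 m)
Cumulative distance at T2 ≈ 1796 m.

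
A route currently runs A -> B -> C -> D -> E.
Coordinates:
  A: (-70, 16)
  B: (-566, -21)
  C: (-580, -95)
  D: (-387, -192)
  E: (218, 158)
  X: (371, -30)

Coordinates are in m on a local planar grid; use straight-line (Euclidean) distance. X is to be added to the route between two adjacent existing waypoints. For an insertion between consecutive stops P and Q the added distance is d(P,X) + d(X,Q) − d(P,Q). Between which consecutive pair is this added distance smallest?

between D and E

Added distance for inserting X between each consecutive pair:
A–B: 883.1 m
B–C: 1814.9 m
C–D: 1512.3 m
D–E: 318.6 m
Smallest added distance is 318.6 m, inserting between D and E.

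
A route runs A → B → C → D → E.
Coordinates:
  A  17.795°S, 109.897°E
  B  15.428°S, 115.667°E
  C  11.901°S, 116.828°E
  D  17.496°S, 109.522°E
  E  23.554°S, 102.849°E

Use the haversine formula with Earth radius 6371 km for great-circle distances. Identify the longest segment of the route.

C–D

Leg distances:
A→B: 668.7 km
B→C: 411.8 km
C→D: 1001.9 km
D→E: 967.4 km
The longest leg is C–D at 1001.9 km.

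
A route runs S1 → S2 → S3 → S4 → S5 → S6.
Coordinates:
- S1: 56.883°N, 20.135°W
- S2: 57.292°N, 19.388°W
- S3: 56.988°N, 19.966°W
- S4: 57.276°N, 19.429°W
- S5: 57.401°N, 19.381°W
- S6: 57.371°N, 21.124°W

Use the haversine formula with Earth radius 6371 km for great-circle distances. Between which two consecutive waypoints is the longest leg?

S5–S6

Leg distances:
S1→S2: 64.1 km
S2→S3: 48.6 km
S3→S4: 45.6 km
S4→S5: 14.2 km
S5→S6: 104.5 km
The longest leg is S5–S6 at 104.5 km.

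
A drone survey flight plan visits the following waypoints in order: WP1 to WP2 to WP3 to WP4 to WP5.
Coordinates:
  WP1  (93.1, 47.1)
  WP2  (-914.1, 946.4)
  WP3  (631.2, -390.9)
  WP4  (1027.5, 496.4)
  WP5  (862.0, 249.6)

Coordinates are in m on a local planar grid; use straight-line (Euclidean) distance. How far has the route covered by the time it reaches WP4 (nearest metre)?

Leg distances:
WP1→WP2: 1350.3 m  (cumulative 1350.3 m)
WP2→WP3: 2043.6 m  (cumulative 3393.9 m)
WP3→WP4: 971.8 m  (cumulative 4365.6 m)
Cumulative distance at WP4 ≈ 4366 m.

4366 m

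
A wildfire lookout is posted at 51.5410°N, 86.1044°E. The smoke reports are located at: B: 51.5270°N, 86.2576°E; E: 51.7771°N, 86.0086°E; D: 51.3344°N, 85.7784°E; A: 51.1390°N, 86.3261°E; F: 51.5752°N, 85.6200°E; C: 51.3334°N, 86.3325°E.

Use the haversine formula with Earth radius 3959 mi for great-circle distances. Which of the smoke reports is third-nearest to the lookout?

Distances from the lookout (51.5410°N, 86.1044°E):
B: 6.7 mi
E: 16.8 mi
C: 17.4 mi
D: 20.0 mi
F: 20.9 mi
A: 29.4 mi
The third-nearest is C at 17.4 mi.

C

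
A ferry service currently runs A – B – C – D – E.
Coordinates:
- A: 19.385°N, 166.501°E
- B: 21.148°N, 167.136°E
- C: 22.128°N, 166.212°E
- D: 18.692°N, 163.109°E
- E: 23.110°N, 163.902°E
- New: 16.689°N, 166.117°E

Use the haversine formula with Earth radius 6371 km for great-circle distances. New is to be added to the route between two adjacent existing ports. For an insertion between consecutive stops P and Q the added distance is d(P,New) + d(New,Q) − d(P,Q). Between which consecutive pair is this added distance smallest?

Added distance for inserting New between each consecutive pair:
A–B: 602.9 km
B–C: 967.2 km
C–D: 493.1 km
D–E: 641.2 km
Smallest added distance is 493.1 km, inserting between C and D.

between C and D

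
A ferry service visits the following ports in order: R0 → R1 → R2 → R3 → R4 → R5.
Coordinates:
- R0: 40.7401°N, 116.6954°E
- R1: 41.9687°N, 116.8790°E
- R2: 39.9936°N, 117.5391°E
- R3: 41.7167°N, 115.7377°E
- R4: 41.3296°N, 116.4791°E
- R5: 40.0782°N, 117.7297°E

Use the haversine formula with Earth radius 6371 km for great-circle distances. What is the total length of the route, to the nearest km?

Leg distances:
R0→R1: 137.5 km  (cumulative 137.5 km)
R1→R2: 226.5 km  (cumulative 364.0 km)
R2→R3: 244.2 km  (cumulative 608.2 km)
R3→R4: 75.2 km  (cumulative 683.5 km)
R4→R5: 174.6 km  (cumulative 858.0 km)
Total route length ≈ 858 km.

858 km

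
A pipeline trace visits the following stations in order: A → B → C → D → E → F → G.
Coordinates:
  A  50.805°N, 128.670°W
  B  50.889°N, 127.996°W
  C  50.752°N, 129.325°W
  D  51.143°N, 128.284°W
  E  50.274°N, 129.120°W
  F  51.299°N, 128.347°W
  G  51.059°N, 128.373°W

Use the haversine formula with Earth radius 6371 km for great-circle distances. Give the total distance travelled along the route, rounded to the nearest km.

Leg distances:
A→B: 48.2 km  (cumulative 48.2 km)
B→C: 94.6 km  (cumulative 142.8 km)
C→D: 84.9 km  (cumulative 227.7 km)
D→E: 113.1 km  (cumulative 340.9 km)
E→F: 126.3 km  (cumulative 467.1 km)
F→G: 26.7 km  (cumulative 493.9 km)
Total route length ≈ 494 km.

494 km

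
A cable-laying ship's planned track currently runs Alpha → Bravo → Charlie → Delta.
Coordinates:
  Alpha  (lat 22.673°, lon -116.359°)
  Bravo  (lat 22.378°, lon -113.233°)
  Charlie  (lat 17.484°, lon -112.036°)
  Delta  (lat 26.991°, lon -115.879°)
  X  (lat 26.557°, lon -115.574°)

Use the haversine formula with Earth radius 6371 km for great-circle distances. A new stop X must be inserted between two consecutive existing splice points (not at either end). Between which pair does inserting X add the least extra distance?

between Charlie and Delta

Added distance for inserting X between each consecutive pair:
Alpha–Bravo: 637.9 km
Bravo–Charlie: 1035.8 km
Charlie–Delta: 1.1 km
Smallest added distance is 1.1 km, inserting between Charlie and Delta.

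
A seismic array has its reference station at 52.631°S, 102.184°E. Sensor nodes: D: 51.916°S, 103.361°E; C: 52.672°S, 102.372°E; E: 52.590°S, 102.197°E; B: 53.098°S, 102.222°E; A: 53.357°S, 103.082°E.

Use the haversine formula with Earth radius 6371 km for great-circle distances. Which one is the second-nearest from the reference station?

Distance to each, sorted:
E: 4.6 km
C: 13.5 km
B: 52.0 km
A: 100.6 km
D: 112.8 km
The second-nearest is C at 13.5 km.

C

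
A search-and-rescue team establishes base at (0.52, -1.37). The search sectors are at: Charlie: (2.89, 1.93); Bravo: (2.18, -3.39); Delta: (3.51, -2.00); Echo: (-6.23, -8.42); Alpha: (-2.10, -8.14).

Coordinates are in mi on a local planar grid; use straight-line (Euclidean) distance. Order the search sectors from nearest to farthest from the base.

Bravo, Delta, Charlie, Alpha, Echo

Distances from the base:
Bravo (2.18, -3.39): 2.6 mi
Delta (3.51, -2.00): 3.1 mi
Charlie (2.89, 1.93): 4.1 mi
Alpha (-2.10, -8.14): 7.3 mi
Echo (-6.23, -8.42): 9.8 mi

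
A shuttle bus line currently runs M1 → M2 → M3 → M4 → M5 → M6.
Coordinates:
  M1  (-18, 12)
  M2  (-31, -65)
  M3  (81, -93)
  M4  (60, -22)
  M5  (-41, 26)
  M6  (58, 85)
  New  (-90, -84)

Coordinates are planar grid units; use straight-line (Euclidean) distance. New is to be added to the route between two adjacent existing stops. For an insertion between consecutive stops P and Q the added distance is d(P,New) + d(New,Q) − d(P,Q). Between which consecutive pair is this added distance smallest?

between M1 and M2

Added distance for inserting New between each consecutive pair:
M1–M2: 103.9
M2–M3: 117.8
M3–M4: 259.5
M4–M5: 170.9
M5–M6: 229.8
Smallest added distance is 103.9, inserting between M1 and M2.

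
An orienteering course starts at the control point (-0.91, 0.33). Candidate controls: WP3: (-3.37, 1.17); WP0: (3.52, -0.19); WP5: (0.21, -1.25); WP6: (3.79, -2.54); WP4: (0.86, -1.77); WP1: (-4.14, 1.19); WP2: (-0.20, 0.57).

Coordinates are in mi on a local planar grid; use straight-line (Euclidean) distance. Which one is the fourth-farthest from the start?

Distances from the start ((-0.91, 0.33)):
WP6: 5.5 mi
WP0: 4.5 mi
WP1: 3.3 mi
WP4: 2.7 mi
WP3: 2.6 mi
WP5: 1.9 mi
WP2: 0.7 mi
The fourth-farthest is WP4 at 2.7 mi.

WP4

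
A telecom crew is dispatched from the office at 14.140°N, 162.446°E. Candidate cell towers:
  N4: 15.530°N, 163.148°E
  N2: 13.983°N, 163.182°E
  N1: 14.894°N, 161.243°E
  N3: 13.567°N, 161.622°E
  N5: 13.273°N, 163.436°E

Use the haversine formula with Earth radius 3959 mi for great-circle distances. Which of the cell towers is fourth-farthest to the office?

Distances from the office (14.140°N, 162.446°E):
N4: 106.9 mi
N1: 95.9 mi
N5: 89.5 mi
N3: 68.0 mi
N2: 50.5 mi
The fourth-farthest is N3 at 68.0 mi.

N3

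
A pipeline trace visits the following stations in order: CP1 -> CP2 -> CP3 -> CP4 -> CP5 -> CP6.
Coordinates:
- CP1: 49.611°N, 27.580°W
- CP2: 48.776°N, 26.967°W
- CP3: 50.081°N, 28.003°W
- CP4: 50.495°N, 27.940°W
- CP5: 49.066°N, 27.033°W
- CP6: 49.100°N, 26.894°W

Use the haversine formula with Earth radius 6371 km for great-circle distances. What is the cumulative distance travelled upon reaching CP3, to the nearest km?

266 km

Leg distances:
CP1→CP2: 103.0 km  (cumulative 103.0 km)
CP2→CP3: 163.3 km  (cumulative 266.3 km)
Cumulative distance at CP3 ≈ 266 km.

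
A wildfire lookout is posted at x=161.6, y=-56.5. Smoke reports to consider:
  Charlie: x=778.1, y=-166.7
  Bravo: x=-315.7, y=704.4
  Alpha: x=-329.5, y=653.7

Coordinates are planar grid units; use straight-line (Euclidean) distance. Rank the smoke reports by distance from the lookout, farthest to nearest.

Distances from the lookout:
Bravo x=-315.7, y=704.4: 898.2
Alpha x=-329.5, y=653.7: 863.5
Charlie x=778.1, y=-166.7: 626.3

Bravo, Alpha, Charlie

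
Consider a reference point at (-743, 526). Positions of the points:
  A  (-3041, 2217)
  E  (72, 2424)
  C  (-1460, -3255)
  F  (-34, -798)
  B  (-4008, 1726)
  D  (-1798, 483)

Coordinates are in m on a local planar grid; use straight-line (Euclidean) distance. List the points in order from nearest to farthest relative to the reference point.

Computing each straight-line distance from (-743, 526):
D (-1798, 483): 1055.9 m
F (-34, -798): 1501.9 m
E (72, 2424): 2065.6 m
A (-3041, 2217): 2853.1 m
B (-4008, 1726): 3478.5 m
C (-1460, -3255): 3848.4 m

D, F, E, A, B, C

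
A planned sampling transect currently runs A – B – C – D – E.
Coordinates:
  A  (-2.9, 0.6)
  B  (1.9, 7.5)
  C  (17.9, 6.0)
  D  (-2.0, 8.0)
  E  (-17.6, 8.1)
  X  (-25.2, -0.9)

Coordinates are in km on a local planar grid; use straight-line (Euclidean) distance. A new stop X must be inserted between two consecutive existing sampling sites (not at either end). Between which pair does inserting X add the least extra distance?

between D and E

Added distance for inserting X between each consecutive pair:
A–B: 42.3 km
B–C: 56.0 km
C–D: 48.5 km
D–E: 21.0 km
Smallest added distance is 21.0 km, inserting between D and E.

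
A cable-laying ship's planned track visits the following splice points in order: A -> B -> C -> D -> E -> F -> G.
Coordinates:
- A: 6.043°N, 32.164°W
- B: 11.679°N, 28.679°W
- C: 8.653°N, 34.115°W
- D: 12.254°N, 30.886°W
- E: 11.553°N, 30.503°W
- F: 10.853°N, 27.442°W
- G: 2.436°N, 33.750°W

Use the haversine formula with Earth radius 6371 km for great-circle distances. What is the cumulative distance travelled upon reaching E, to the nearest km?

Leg distances:
A→B: 734.3 km  (cumulative 734.3 km)
B→C: 683.4 km  (cumulative 1417.8 km)
C→D: 533.8 km  (cumulative 1951.6 km)
D→E: 88.4 km  (cumulative 2040.0 km)
Cumulative distance at E ≈ 2040 km.

2040 km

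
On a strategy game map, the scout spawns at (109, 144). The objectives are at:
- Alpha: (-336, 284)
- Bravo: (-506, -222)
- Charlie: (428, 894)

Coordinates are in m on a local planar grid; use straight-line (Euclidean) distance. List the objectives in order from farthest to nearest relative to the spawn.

Charlie, Bravo, Alpha

Computing each straight-line distance from (109, 144):
Charlie (428, 894): 815.0 m
Bravo (-506, -222): 715.7 m
Alpha (-336, 284): 466.5 m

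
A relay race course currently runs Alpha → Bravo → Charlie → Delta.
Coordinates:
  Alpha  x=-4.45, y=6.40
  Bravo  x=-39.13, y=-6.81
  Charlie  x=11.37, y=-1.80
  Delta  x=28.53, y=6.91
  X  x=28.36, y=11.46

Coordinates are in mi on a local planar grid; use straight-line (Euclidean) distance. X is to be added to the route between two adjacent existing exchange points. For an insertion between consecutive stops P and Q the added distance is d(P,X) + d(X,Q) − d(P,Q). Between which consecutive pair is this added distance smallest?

Added distance for inserting X between each consecutive pair:
Alpha–Bravo: 66.0 mi
Bravo–Charlie: 40.7 mi
Charlie–Delta: 6.9 mi
Smallest added distance is 6.9 mi, inserting between Charlie and Delta.

between Charlie and Delta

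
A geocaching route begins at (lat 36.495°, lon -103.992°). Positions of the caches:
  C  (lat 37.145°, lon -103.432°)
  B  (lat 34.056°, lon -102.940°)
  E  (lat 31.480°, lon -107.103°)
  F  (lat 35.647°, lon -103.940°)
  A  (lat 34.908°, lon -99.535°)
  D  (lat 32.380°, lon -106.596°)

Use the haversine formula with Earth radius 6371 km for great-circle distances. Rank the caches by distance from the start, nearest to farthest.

Distance from the start at (lat 36.495°, lon -103.992°) to each:
C (lat 37.145°, lon -103.432°): 87.8 km
F (lat 35.647°, lon -103.940°): 94.4 km
B (lat 34.056°, lon -102.940°): 287.5 km
A (lat 34.908°, lon -99.535°): 439.4 km
D (lat 32.380°, lon -106.596°): 516.1 km
E (lat 31.480°, lon -107.103°): 627.0 km

C, F, B, A, D, E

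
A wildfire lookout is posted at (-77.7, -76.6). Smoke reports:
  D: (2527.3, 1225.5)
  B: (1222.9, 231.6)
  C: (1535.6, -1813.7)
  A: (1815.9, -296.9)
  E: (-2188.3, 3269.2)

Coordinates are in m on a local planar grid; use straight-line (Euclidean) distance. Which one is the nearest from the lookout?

B

Distance to each, sorted:
B: 1336.6 m
A: 1906.4 m
C: 2370.7 m
D: 2912.3 m
E: 3955.9 m
The nearest is B at 1336.6 m.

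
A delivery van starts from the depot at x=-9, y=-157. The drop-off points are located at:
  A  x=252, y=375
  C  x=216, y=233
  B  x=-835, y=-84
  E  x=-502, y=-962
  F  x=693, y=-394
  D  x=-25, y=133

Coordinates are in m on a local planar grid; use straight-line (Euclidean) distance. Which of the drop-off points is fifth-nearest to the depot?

Distances from the depot (x=-9, y=-157):
D: 290.4 m
C: 450.2 m
A: 592.6 m
F: 740.9 m
B: 829.2 m
E: 944.0 m
The fifth-nearest is B at 829.2 m.

B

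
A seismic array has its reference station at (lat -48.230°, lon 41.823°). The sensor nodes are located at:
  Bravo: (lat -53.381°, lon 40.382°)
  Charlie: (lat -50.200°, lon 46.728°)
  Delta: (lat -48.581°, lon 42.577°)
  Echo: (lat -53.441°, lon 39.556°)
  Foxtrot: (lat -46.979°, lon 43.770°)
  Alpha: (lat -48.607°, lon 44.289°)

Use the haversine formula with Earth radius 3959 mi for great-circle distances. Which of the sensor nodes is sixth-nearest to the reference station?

Distances from the reference station ((lat -48.230°, lon 41.823°)):
Delta: 42.2 mi
Alpha: 116.0 mi
Foxtrot: 125.3 mi
Charlie: 259.8 mi
Bravo: 361.4 mi
Echo: 373.4 mi
The sixth-nearest is Echo at 373.4 mi.

Echo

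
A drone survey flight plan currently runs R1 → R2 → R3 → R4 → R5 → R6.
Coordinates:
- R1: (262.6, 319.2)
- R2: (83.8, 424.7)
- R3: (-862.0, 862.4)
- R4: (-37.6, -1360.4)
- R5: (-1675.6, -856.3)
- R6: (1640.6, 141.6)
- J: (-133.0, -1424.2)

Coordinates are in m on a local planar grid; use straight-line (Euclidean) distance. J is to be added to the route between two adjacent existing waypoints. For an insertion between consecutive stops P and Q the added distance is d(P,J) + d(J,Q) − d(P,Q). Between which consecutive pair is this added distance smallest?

Added distance for inserting J between each consecutive pair:
R1–R2: 3441.7 m
R2–R3: 3219.4 m
R3–R4: 144.0 m
R4–R5: 44.8 m
R5–R6: 546.6 m
Smallest added distance is 44.8 m, inserting between R4 and R5.

between R4 and R5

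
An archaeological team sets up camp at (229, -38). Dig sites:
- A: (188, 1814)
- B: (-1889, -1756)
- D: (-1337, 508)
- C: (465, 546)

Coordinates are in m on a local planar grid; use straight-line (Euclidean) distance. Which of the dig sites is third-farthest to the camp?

D

Distances from the camp ((229, -38)):
B: 2727.2 m
A: 1852.5 m
D: 1658.5 m
C: 629.9 m
The third-farthest is D at 1658.5 m.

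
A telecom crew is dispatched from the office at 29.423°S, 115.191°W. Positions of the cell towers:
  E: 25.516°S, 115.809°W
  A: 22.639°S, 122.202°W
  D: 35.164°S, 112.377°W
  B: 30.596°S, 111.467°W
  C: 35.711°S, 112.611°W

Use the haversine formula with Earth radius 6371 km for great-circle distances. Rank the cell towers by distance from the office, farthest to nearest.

A, C, D, E, B

Computing each great-circle distance from 29.423°S, 115.191°W:
A 22.639°S, 122.202°W: 1028.9 km
C 35.711°S, 112.611°W: 739.7 km
D 35.164°S, 112.377°W: 690.9 km
E 25.516°S, 115.809°W: 438.7 km
B 30.596°S, 111.467°W: 381.5 km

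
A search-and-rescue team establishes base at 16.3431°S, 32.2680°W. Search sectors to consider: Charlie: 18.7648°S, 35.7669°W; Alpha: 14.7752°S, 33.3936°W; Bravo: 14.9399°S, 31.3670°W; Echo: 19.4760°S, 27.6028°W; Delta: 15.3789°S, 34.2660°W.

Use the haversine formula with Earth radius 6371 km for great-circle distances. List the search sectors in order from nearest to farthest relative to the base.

Computing each great-circle distance from 16.3431°S, 32.2680°W:
Bravo 14.9399°S, 31.3670°W: 183.4 km
Alpha 14.7752°S, 33.3936°W: 212.0 km
Delta 15.3789°S, 34.2660°W: 239.1 km
Charlie 18.7648°S, 35.7669°W: 458.3 km
Echo 19.4760°S, 27.6028°W: 604.1 km

Bravo, Alpha, Delta, Charlie, Echo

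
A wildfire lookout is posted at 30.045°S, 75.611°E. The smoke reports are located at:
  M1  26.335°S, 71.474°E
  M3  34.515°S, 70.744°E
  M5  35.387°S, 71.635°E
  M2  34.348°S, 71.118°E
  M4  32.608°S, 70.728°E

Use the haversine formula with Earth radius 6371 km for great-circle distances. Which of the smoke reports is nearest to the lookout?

Distances from the lookout (30.045°S, 75.611°E):
M4: 544.3 km
M1: 578.3 km
M2: 638.3 km
M3: 675.4 km
M5: 700.7 km
The nearest is M4 at 544.3 km.

M4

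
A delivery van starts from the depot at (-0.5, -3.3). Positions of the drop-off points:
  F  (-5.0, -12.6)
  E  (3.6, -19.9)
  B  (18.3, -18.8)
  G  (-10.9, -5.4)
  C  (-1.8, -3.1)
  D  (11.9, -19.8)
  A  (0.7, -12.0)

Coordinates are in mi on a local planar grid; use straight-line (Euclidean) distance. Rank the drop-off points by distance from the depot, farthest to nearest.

B, D, E, G, F, A, C

Distances from the depot:
B (18.3, -18.8): 24.4 mi
D (11.9, -19.8): 20.6 mi
E (3.6, -19.9): 17.1 mi
G (-10.9, -5.4): 10.6 mi
F (-5.0, -12.6): 10.3 mi
A (0.7, -12.0): 8.8 mi
C (-1.8, -3.1): 1.3 mi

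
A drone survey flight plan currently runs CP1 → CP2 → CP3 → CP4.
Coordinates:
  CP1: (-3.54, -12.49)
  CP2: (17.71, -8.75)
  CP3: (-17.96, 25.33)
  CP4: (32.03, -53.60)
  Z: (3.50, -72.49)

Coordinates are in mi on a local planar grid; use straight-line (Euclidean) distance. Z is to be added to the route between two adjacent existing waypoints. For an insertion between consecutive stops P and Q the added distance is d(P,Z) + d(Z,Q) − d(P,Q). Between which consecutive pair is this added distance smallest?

between CP3 and CP4

Added distance for inserting Z between each consecutive pair:
CP1–CP2: 104.1 mi
CP2–CP3: 116.1 mi
CP3–CP4: 40.9 mi
Smallest added distance is 40.9 mi, inserting between CP3 and CP4.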